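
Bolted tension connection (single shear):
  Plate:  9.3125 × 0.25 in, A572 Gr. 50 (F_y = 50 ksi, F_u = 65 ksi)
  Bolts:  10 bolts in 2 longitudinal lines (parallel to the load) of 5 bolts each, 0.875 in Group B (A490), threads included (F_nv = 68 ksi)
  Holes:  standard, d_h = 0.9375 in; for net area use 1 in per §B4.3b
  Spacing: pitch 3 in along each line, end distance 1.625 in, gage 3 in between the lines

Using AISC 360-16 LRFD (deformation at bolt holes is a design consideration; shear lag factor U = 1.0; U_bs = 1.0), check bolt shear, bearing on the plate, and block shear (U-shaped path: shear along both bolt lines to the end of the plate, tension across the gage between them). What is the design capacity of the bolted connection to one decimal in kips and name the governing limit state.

Bolt shear: A_b = π(0.875)²/4 = 0.60132 in². φR_n = 0.75 × 68 × 0.60132 × 10 × 1 = 306.7 kips.
Bearing (0.25 in plate, F_u = 65 ksi): end bolts L_c = 1.625 − 0.9375/2 = 1.15625, R_n = min(1.2×1.15625×0.25×65, 2.4×0.875×0.25×65) = 22.547 kips/bolt; interior L_c = 3 − 0.9375 = 2.0625, R_n = 34.125 kips/bolt. φR_n = 0.75 × (2×22.547 + 8×34.125) = 238.6 kips.
Block shear: shear path 2×[1.625+4×3] = 2×13.625 in, A_gv = 6.8125, A_nv = 2×(13.625 − 4.5×1)×0.25 = 4.5625 in²; tension across gage: (3 − 1×1)×0.25 = 0.5 in². R_n = min(0.6×65×4.5625, 0.6×50×6.8125) + 1.0×65×0.5 = min(177.94, 204.38) + 32.5 = 210.44 kips. φR_n = 0.75 × 210.44 = 157.8 kips.
Governing: min(306.7, 238.6, 157.8) = 157.8 kips → block shear.

157.8 kips (block shear governs)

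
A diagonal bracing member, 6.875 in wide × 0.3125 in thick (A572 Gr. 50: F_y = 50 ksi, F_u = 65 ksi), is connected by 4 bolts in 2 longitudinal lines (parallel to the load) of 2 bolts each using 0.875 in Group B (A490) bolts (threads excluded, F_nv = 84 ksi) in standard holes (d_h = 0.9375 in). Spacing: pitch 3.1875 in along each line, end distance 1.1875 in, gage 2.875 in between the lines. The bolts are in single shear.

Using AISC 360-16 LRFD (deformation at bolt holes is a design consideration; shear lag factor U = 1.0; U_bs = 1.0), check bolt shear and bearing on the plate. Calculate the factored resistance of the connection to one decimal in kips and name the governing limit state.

90.3 kips (bearing governs)

Bolt shear: A_b = π(0.875)²/4 = 0.60132 in². φR_n = 0.75 × 84 × 0.60132 × 4 × 1 = 151.5 kips.
Bearing (0.3125 in plate, F_u = 65 ksi): end bolts L_c = 1.1875 − 0.9375/2 = 0.71875, R_n = min(1.2×0.71875×0.3125×65, 2.4×0.875×0.3125×65) = 17.52 kips/bolt; interior L_c = 3.1875 − 0.9375 = 2.25, R_n = 42.656 kips/bolt. φR_n = 0.75 × (2×17.52 + 2×42.656) = 90.3 kips.
Governing: min(151.5, 90.3) = 90.3 kips → bearing.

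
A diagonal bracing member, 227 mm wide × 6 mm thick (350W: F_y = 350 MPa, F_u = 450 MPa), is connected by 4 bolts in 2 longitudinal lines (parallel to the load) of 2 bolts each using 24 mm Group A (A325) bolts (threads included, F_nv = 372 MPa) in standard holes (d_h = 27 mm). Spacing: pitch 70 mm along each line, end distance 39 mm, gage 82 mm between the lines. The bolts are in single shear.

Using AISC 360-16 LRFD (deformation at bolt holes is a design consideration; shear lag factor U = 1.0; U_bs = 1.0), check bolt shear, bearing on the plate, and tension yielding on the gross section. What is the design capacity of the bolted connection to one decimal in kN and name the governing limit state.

Bolt shear: A_b = π(24)²/4 = 452.39 mm². φR_n = 0.75 × 372 × 452.39 × 4 × 1 = 504.9 kN.
Bearing (6 mm plate, F_u = 450 MPa): end bolts L_c = 39 − 27/2 = 25.5, R_n = min(1.2×25.5×6×450, 2.4×24×6×450) = 82.62 kN/bolt; interior L_c = 70 − 27 = 43, R_n = 139.32 kN/bolt. φR_n = 0.75 × (2×82.62 + 2×139.32) = 332.9 kN.
Tension yield (gross): A_g = 227×6 = 1362 mm². φR_n = 0.90 × 350 × 1362 = 429.0 kN.
Governing: min(504.9, 332.9, 429.0) = 332.9 kN → bearing.

332.9 kN (bearing governs)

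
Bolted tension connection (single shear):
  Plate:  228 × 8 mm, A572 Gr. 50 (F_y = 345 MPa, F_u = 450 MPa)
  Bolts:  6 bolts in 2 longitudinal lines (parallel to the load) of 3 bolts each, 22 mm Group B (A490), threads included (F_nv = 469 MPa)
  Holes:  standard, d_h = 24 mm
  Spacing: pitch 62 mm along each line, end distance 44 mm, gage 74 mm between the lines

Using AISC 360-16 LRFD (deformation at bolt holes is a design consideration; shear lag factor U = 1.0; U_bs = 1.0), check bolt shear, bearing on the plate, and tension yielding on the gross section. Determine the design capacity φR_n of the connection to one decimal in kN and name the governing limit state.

566.4 kN (gross-section yield governs)

Bolt shear: A_b = π(22)²/4 = 380.13 mm². φR_n = 0.75 × 469 × 380.13 × 6 × 1 = 802.3 kN.
Bearing (8 mm plate, F_u = 450 MPa): end bolts L_c = 44 − 24/2 = 32, R_n = min(1.2×32×8×450, 2.4×22×8×450) = 138.24 kN/bolt; interior L_c = 62 − 24 = 38, R_n = 164.16 kN/bolt. φR_n = 0.75 × (2×138.24 + 4×164.16) = 699.8 kN.
Tension yield (gross): A_g = 228×8 = 1824 mm². φR_n = 0.90 × 345 × 1824 = 566.4 kN.
Governing: min(802.3, 699.8, 566.4) = 566.4 kN → gross-section yield.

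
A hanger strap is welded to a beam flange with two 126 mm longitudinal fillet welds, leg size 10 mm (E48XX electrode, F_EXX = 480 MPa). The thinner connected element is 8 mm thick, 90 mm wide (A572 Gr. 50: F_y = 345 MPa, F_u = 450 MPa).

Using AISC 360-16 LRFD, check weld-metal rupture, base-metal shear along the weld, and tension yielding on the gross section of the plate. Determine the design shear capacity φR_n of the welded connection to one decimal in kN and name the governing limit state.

Weld metal: throat = 0.707×10 = 7.07 mm, L = 2×126 = 252 mm. φR_n = 0.75 × 0.6 × 480 × 7.07 × 252 = 384.8 kN.
Base metal shear (8 mm plate): yield φR_n = 1.0×0.6×345×8×252 = 417.3 kN; rupture φR_n = 0.75×0.6×450×8×252 = 408.2 kN; take 408.2 kN (rupture).
Tension yield (gross): A_g = 90×8 = 720 mm². φR_n = 0.90 × 345 × 720 = 223.6 kN.
Governing: min(384.8, 408.2, 223.6) = 223.6 kN → gross-section yield.

223.6 kN (gross-section yield governs)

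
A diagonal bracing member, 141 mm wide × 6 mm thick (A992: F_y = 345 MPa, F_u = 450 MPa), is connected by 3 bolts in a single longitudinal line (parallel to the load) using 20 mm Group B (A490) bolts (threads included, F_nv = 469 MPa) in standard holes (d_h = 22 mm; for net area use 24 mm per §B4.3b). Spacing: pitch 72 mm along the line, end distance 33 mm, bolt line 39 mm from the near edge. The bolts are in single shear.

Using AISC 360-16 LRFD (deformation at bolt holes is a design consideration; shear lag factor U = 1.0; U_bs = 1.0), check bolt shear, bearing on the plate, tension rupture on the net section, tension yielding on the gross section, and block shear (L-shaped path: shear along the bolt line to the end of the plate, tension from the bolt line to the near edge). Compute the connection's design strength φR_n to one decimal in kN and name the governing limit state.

Bolt shear: A_b = π(20)²/4 = 314.16 mm². φR_n = 0.75 × 469 × 314.16 × 3 × 1 = 331.5 kN.
Bearing (6 mm plate, F_u = 450 MPa): end bolts L_c = 33 − 22/2 = 22, R_n = min(1.2×22×6×450, 2.4×20×6×450) = 71.28 kN/bolt; interior L_c = 72 − 22 = 50, R_n = 129.6 kN/bolt. φR_n = 0.75 × (1×71.28 + 2×129.6) = 247.9 kN.
Tension rupture (net): A_n = (141 − 1×24)×6 = 702 mm² (U = 1.0, A_e = A_n). φR_n = 0.75 × 450 × 702 = 236.9 kN.
Tension yield (gross): A_g = 141×6 = 846 mm². φR_n = 0.90 × 345 × 846 = 262.7 kN.
Block shear: shear path 1×[33+2×72] = 1×177 mm, A_gv = 1062, A_nv = 1×(177 − 2.5×24)×6 = 702 mm²; tension to near edge: (39 − 0.5×24)×6 = 162 mm². R_n = min(0.6×450×702, 0.6×345×1062) + 1.0×450×162 = min(189.54, 219.83) + 72.9 = 262.44 kN. φR_n = 0.75 × 262.44 = 196.8 kN.
Governing: min(331.5, 247.9, 236.9, 262.7, 196.8) = 196.8 kN → block shear.

196.8 kN (block shear governs)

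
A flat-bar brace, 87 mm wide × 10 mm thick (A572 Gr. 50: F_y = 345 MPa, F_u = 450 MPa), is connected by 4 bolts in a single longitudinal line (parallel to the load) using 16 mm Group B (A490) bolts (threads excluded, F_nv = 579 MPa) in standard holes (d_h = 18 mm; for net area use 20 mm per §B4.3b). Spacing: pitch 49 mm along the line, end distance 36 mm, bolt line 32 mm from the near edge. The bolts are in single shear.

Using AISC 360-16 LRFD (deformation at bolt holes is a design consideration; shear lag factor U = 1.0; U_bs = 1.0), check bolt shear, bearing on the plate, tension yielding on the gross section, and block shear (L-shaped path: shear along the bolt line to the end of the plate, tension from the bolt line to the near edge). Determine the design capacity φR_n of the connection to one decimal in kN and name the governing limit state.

Bolt shear: A_b = π(16)²/4 = 201.06 mm². φR_n = 0.75 × 579 × 201.06 × 4 × 1 = 349.2 kN.
Bearing (10 mm plate, F_u = 450 MPa): end bolts L_c = 36 − 18/2 = 27, R_n = min(1.2×27×10×450, 2.4×16×10×450) = 145.8 kN/bolt; interior L_c = 49 − 18 = 31, R_n = 167.4 kN/bolt. φR_n = 0.75 × (1×145.8 + 3×167.4) = 486.0 kN.
Tension yield (gross): A_g = 87×10 = 870 mm². φR_n = 0.90 × 345 × 870 = 270.1 kN.
Block shear: shear path 1×[36+3×49] = 1×183 mm, A_gv = 1830, A_nv = 1×(183 − 3.5×20)×10 = 1130 mm²; tension to near edge: (32 − 0.5×20)×10 = 220 mm². R_n = min(0.6×450×1130, 0.6×345×1830) + 1.0×450×220 = min(305.1, 378.81) + 99 = 404.1 kN. φR_n = 0.75 × 404.1 = 303.1 kN.
Governing: min(349.2, 486.0, 270.1, 303.1) = 270.1 kN → gross-section yield.

270.1 kN (gross-section yield governs)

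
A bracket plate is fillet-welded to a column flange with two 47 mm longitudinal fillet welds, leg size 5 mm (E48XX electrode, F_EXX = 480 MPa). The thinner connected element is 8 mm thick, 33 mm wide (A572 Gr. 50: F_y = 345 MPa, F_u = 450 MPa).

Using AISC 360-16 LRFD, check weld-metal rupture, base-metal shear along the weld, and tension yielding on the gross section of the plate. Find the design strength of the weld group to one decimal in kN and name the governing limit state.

71.8 kN (weld metal governs)

Weld metal: throat = 0.707×5 = 3.535 mm, L = 2×47 = 94 mm. φR_n = 0.75 × 0.6 × 480 × 3.535 × 94 = 71.8 kN.
Base metal shear (8 mm plate): yield φR_n = 1.0×0.6×345×8×94 = 155.7 kN; rupture φR_n = 0.75×0.6×450×8×94 = 152.3 kN; take 152.3 kN (rupture).
Tension yield (gross): A_g = 33×8 = 264 mm². φR_n = 0.90 × 345 × 264 = 82.0 kN.
Governing: min(71.8, 152.3, 82.0) = 71.8 kN → weld metal.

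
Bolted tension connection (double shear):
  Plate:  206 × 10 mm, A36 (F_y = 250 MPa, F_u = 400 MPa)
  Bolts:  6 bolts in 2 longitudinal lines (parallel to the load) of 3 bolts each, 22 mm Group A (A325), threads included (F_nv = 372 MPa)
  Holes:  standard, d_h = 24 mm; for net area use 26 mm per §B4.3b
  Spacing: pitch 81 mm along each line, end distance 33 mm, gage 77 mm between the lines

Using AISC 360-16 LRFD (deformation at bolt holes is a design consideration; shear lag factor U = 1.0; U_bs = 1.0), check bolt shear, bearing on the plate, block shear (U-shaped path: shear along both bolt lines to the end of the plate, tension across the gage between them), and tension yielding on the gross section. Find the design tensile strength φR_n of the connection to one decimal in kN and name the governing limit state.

Bolt shear: A_b = π(22)²/4 = 380.13 mm². φR_n = 0.75 × 372 × 380.13 × 6 × 2 = 1272.7 kN.
Bearing (10 mm plate, F_u = 400 MPa): end bolts L_c = 33 − 24/2 = 21, R_n = min(1.2×21×10×400, 2.4×22×10×400) = 100.8 kN/bolt; interior L_c = 81 − 24 = 57, R_n = 211.2 kN/bolt. φR_n = 0.75 × (2×100.8 + 4×211.2) = 784.8 kN.
Block shear: shear path 2×[33+2×81] = 2×195 mm, A_gv = 3900, A_nv = 2×(195 − 2.5×26)×10 = 2600 mm²; tension across gage: (77 − 1×26)×10 = 510 mm². R_n = min(0.6×400×2600, 0.6×250×3900) + 1.0×400×510 = min(624, 585) + 204 = 789 kN. φR_n = 0.75 × 789 = 591.8 kN.
Tension yield (gross): A_g = 206×10 = 2060 mm². φR_n = 0.90 × 250 × 2060 = 463.5 kN.
Governing: min(1272.7, 784.8, 591.8, 463.5) = 463.5 kN → gross-section yield.

463.5 kN (gross-section yield governs)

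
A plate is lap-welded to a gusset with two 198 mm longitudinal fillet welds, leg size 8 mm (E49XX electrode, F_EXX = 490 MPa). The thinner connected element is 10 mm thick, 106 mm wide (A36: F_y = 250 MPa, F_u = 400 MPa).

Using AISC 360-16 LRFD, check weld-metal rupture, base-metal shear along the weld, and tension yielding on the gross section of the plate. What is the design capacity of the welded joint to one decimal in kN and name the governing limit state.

Weld metal: throat = 0.707×8 = 5.656 mm, L = 2×198 = 396 mm. φR_n = 0.75 × 0.6 × 490 × 5.656 × 396 = 493.9 kN.
Base metal shear (10 mm plate): yield φR_n = 1.0×0.6×250×10×396 = 594.0 kN; rupture φR_n = 0.75×0.6×400×10×396 = 712.8 kN; take 594.0 kN (yield).
Tension yield (gross): A_g = 106×10 = 1060 mm². φR_n = 0.90 × 250 × 1060 = 238.5 kN.
Governing: min(493.9, 594.0, 238.5) = 238.5 kN → gross-section yield.

238.5 kN (gross-section yield governs)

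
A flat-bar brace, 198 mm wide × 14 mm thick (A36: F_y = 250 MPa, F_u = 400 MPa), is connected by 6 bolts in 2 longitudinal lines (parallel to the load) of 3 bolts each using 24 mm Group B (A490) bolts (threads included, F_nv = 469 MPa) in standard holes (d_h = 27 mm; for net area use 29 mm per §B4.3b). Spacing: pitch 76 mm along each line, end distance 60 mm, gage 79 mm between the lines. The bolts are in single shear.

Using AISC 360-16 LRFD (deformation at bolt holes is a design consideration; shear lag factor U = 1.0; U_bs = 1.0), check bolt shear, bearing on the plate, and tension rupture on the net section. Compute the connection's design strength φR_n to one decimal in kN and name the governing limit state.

Bolt shear: A_b = π(24)²/4 = 452.39 mm². φR_n = 0.75 × 469 × 452.39 × 6 × 1 = 954.8 kN.
Bearing (14 mm plate, F_u = 400 MPa): end bolts L_c = 60 − 27/2 = 46.5, R_n = min(1.2×46.5×14×400, 2.4×24×14×400) = 312.48 kN/bolt; interior L_c = 76 − 27 = 49, R_n = 322.56 kN/bolt. φR_n = 0.75 × (2×312.48 + 4×322.56) = 1436.4 kN.
Tension rupture (net): A_n = (198 − 2×29)×14 = 1960 mm² (U = 1.0, A_e = A_n). φR_n = 0.75 × 400 × 1960 = 588.0 kN.
Governing: min(954.8, 1436.4, 588.0) = 588.0 kN → net-section rupture.

588.0 kN (net-section rupture governs)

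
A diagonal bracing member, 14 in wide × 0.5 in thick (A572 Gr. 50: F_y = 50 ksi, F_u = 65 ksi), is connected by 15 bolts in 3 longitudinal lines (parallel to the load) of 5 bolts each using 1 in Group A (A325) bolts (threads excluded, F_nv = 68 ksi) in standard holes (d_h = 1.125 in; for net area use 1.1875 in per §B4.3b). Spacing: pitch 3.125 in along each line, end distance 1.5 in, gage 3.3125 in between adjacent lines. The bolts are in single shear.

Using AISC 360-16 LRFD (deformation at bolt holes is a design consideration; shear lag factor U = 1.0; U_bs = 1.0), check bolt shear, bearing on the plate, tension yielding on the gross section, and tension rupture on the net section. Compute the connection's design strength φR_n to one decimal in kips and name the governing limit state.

Bolt shear: A_b = π(1)²/4 = 0.7854 in². φR_n = 0.75 × 68 × 0.7854 × 15 × 1 = 600.8 kips.
Bearing (0.5 in plate, F_u = 65 ksi): end bolts L_c = 1.5 − 1.125/2 = 0.9375, R_n = min(1.2×0.9375×0.5×65, 2.4×1×0.5×65) = 36.563 kips/bolt; interior L_c = 3.125 − 1.125 = 2, R_n = 78 kips/bolt. φR_n = 0.75 × (3×36.563 + 12×78) = 784.3 kips.
Tension yield (gross): A_g = 14×0.5 = 7 in². φR_n = 0.90 × 50 × 7 = 315.0 kips.
Tension rupture (net): A_n = (14 − 3×1.1875)×0.5 = 5.2188 in² (U = 1.0, A_e = A_n). φR_n = 0.75 × 65 × 5.2188 = 254.4 kips.
Governing: min(600.8, 784.3, 315.0, 254.4) = 254.4 kips → net-section rupture.

254.4 kips (net-section rupture governs)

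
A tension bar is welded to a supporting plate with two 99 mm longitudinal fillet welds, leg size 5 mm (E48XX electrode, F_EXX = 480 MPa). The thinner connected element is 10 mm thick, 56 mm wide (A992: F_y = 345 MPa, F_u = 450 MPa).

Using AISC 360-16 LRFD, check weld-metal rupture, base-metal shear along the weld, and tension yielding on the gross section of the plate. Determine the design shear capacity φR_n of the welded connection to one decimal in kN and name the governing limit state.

151.2 kN (weld metal governs)

Weld metal: throat = 0.707×5 = 3.535 mm, L = 2×99 = 198 mm. φR_n = 0.75 × 0.6 × 480 × 3.535 × 198 = 151.2 kN.
Base metal shear (10 mm plate): yield φR_n = 1.0×0.6×345×10×198 = 409.9 kN; rupture φR_n = 0.75×0.6×450×10×198 = 401.0 kN; take 401.0 kN (rupture).
Tension yield (gross): A_g = 56×10 = 560 mm². φR_n = 0.90 × 345 × 560 = 173.9 kN.
Governing: min(151.2, 401.0, 173.9) = 151.2 kN → weld metal.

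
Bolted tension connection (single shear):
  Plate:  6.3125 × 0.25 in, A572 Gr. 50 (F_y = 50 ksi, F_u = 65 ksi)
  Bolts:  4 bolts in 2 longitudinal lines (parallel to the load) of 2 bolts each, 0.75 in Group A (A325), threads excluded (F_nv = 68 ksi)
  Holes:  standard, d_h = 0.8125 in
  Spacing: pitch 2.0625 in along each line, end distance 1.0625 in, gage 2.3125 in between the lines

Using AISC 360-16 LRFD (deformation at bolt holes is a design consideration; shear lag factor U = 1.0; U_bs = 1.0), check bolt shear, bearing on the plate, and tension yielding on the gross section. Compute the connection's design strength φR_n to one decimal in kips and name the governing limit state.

55.8 kips (bearing governs)

Bolt shear: A_b = π(0.75)²/4 = 0.44179 in². φR_n = 0.75 × 68 × 0.44179 × 4 × 1 = 90.1 kips.
Bearing (0.25 in plate, F_u = 65 ksi): end bolts L_c = 1.0625 − 0.8125/2 = 0.65625, R_n = min(1.2×0.65625×0.25×65, 2.4×0.75×0.25×65) = 12.797 kips/bolt; interior L_c = 2.0625 − 0.8125 = 1.25, R_n = 24.375 kips/bolt. φR_n = 0.75 × (2×12.797 + 2×24.375) = 55.8 kips.
Tension yield (gross): A_g = 6.3125×0.25 = 1.5781 in². φR_n = 0.90 × 50 × 1.5781 = 71.0 kips.
Governing: min(90.1, 55.8, 71.0) = 55.8 kips → bearing.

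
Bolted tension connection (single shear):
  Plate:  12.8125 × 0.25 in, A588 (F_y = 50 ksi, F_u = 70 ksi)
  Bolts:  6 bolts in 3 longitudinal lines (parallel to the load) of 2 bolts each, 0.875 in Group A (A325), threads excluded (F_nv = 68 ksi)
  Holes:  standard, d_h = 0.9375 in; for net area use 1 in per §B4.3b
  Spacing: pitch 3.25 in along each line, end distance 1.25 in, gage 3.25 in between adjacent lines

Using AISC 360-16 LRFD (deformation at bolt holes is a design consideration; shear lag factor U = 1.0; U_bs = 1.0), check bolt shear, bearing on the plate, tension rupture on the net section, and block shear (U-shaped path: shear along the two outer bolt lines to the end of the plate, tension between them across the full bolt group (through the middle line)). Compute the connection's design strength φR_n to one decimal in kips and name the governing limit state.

Bolt shear: A_b = π(0.875)²/4 = 0.60132 in². φR_n = 0.75 × 68 × 0.60132 × 6 × 1 = 184.0 kips.
Bearing (0.25 in plate, F_u = 70 ksi): end bolts L_c = 1.25 − 0.9375/2 = 0.78125, R_n = min(1.2×0.78125×0.25×70, 2.4×0.875×0.25×70) = 16.406 kips/bolt; interior L_c = 3.25 − 0.9375 = 2.3125, R_n = 36.75 kips/bolt. φR_n = 0.75 × (3×16.406 + 3×36.75) = 119.6 kips.
Tension rupture (net): A_n = (12.8125 − 3×1)×0.25 = 2.4531 in² (U = 1.0, A_e = A_n). φR_n = 0.75 × 70 × 2.4531 = 128.8 kips.
Block shear: shear path 2×[1.25+1×3.25] = 2×4.5 in, A_gv = 2.25, A_nv = 2×(4.5 − 1.5×1)×0.25 = 1.5 in²; tension across gage: (6.5 − 2×1)×0.25 = 1.125 in². R_n = min(0.6×70×1.5, 0.6×50×2.25) + 1.0×70×1.125 = min(63, 67.5) + 78.75 = 141.75 kips. φR_n = 0.75 × 141.75 = 106.3 kips.
Governing: min(184.0, 119.6, 128.8, 106.3) = 106.3 kips → block shear.

106.3 kips (block shear governs)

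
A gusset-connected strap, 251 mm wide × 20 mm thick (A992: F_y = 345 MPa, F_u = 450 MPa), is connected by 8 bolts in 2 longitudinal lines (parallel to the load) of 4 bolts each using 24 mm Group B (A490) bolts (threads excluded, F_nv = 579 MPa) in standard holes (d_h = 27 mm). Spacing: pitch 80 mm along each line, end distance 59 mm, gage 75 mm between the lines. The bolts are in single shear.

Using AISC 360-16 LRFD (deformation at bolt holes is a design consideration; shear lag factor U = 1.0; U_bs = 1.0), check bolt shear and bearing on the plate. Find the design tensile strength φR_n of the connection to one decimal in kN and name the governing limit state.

1571.6 kN (bolt shear governs)

Bolt shear: A_b = π(24)²/4 = 452.39 mm². φR_n = 0.75 × 579 × 452.39 × 8 × 1 = 1571.6 kN.
Bearing (20 mm plate, F_u = 450 MPa): end bolts L_c = 59 − 27/2 = 45.5, R_n = min(1.2×45.5×20×450, 2.4×24×20×450) = 491.4 kN/bolt; interior L_c = 80 − 27 = 53, R_n = 518.4 kN/bolt. φR_n = 0.75 × (2×491.4 + 6×518.4) = 3069.9 kN.
Governing: min(1571.6, 3069.9) = 1571.6 kN → bolt shear.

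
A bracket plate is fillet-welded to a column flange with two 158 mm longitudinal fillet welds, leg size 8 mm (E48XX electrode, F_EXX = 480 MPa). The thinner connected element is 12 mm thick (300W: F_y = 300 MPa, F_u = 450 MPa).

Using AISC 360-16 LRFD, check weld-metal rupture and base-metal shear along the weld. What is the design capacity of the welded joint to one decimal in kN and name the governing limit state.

386.1 kN (weld metal governs)

Weld metal: throat = 0.707×8 = 5.656 mm, L = 2×158 = 316 mm. φR_n = 0.75 × 0.6 × 480 × 5.656 × 316 = 386.1 kN.
Base metal shear (12 mm plate): yield φR_n = 1.0×0.6×300×12×316 = 682.6 kN; rupture φR_n = 0.75×0.6×450×12×316 = 767.9 kN; take 682.6 kN (yield).
Governing: min(386.1, 682.6) = 386.1 kN → weld metal.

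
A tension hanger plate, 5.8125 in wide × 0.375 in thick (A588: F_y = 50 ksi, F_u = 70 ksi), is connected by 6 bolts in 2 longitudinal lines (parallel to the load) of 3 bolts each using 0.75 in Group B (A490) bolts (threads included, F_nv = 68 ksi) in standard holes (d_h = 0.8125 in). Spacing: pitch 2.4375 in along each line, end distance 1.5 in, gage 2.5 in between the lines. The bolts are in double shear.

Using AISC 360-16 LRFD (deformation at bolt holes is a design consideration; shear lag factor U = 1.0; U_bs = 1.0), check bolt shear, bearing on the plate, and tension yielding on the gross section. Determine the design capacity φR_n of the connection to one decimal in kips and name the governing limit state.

98.1 kips (gross-section yield governs)

Bolt shear: A_b = π(0.75)²/4 = 0.44179 in². φR_n = 0.75 × 68 × 0.44179 × 6 × 2 = 270.4 kips.
Bearing (0.375 in plate, F_u = 70 ksi): end bolts L_c = 1.5 − 0.8125/2 = 1.09375, R_n = min(1.2×1.09375×0.375×70, 2.4×0.75×0.375×70) = 34.453 kips/bolt; interior L_c = 2.4375 − 0.8125 = 1.625, R_n = 47.25 kips/bolt. φR_n = 0.75 × (2×34.453 + 4×47.25) = 193.4 kips.
Tension yield (gross): A_g = 5.8125×0.375 = 2.1797 in². φR_n = 0.90 × 50 × 2.1797 = 98.1 kips.
Governing: min(270.4, 193.4, 98.1) = 98.1 kips → gross-section yield.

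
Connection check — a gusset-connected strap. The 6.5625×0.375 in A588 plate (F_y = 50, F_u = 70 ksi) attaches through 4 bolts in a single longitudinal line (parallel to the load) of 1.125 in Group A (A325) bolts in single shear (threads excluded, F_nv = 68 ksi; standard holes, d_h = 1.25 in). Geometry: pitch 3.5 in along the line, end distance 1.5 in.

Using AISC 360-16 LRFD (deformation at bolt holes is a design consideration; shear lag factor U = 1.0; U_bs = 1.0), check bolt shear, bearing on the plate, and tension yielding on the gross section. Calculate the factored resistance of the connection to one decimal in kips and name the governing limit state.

Bolt shear: A_b = π(1.125)²/4 = 0.99402 in². φR_n = 0.75 × 68 × 0.99402 × 4 × 1 = 202.8 kips.
Bearing (0.375 in plate, F_u = 70 ksi): end bolts L_c = 1.5 − 1.25/2 = 0.875, R_n = min(1.2×0.875×0.375×70, 2.4×1.125×0.375×70) = 27.563 kips/bolt; interior L_c = 3.5 − 1.25 = 2.25, R_n = 70.875 kips/bolt. φR_n = 0.75 × (1×27.563 + 3×70.875) = 180.1 kips.
Tension yield (gross): A_g = 6.5625×0.375 = 2.4609 in². φR_n = 0.90 × 50 × 2.4609 = 110.7 kips.
Governing: min(202.8, 180.1, 110.7) = 110.7 kips → gross-section yield.

110.7 kips (gross-section yield governs)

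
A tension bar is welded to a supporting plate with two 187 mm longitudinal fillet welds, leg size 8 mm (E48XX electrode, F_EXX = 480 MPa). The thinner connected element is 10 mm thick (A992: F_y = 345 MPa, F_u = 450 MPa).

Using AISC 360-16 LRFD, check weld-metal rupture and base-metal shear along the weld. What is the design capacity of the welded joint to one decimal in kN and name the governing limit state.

Weld metal: throat = 0.707×8 = 5.656 mm, L = 2×187 = 374 mm. φR_n = 0.75 × 0.6 × 480 × 5.656 × 374 = 456.9 kN.
Base metal shear (10 mm plate): yield φR_n = 1.0×0.6×345×10×374 = 774.2 kN; rupture φR_n = 0.75×0.6×450×10×374 = 757.4 kN; take 757.4 kN (rupture).
Governing: min(456.9, 757.4) = 456.9 kN → weld metal.

456.9 kN (weld metal governs)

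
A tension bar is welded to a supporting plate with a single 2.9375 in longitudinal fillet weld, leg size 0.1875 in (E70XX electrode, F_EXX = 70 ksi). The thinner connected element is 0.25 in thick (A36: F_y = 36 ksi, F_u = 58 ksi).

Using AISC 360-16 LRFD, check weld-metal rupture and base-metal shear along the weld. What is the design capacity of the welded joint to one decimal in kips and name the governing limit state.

12.3 kips (weld metal governs)

Weld metal: throat = 0.707×0.1875 = 0.13256 in, L = 2.9375 in. φR_n = 0.75 × 0.6 × 70 × 0.13256 × 2.9375 = 12.3 kips.
Base metal shear (0.25 in plate): yield φR_n = 1.0×0.6×36×0.25×2.9375 = 15.9 kips; rupture φR_n = 0.75×0.6×58×0.25×2.9375 = 19.2 kips; take 15.9 kips (yield).
Governing: min(12.3, 15.9) = 12.3 kips → weld metal.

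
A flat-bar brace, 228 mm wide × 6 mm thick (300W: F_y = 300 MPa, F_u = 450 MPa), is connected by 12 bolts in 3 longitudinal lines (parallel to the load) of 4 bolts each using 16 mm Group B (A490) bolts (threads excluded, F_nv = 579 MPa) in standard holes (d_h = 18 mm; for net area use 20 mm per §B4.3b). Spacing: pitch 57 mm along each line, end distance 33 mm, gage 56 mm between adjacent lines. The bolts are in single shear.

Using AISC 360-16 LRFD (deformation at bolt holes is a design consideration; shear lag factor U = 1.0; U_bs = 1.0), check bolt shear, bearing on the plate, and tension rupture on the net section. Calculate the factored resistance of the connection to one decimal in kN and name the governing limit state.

340.2 kN (net-section rupture governs)

Bolt shear: A_b = π(16)²/4 = 201.06 mm². φR_n = 0.75 × 579 × 201.06 × 12 × 1 = 1047.7 kN.
Bearing (6 mm plate, F_u = 450 MPa): end bolts L_c = 33 − 18/2 = 24, R_n = min(1.2×24×6×450, 2.4×16×6×450) = 77.76 kN/bolt; interior L_c = 57 − 18 = 39, R_n = 103.68 kN/bolt. φR_n = 0.75 × (3×77.76 + 9×103.68) = 874.8 kN.
Tension rupture (net): A_n = (228 − 3×20)×6 = 1008 mm² (U = 1.0, A_e = A_n). φR_n = 0.75 × 450 × 1008 = 340.2 kN.
Governing: min(1047.7, 874.8, 340.2) = 340.2 kN → net-section rupture.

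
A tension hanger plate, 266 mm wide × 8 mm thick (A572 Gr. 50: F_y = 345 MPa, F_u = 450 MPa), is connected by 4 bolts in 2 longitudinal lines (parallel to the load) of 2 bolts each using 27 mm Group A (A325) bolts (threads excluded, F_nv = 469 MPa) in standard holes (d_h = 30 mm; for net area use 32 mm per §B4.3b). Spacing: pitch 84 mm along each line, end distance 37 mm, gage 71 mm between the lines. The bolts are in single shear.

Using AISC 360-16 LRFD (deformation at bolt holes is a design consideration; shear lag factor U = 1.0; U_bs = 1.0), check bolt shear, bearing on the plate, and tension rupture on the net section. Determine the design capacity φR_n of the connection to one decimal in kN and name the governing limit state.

492.5 kN (bearing governs)

Bolt shear: A_b = π(27)²/4 = 572.56 mm². φR_n = 0.75 × 469 × 572.56 × 4 × 1 = 805.6 kN.
Bearing (8 mm plate, F_u = 450 MPa): end bolts L_c = 37 − 30/2 = 22, R_n = min(1.2×22×8×450, 2.4×27×8×450) = 95.04 kN/bolt; interior L_c = 84 − 30 = 54, R_n = 233.28 kN/bolt. φR_n = 0.75 × (2×95.04 + 2×233.28) = 492.5 kN.
Tension rupture (net): A_n = (266 − 2×32)×8 = 1616 mm² (U = 1.0, A_e = A_n). φR_n = 0.75 × 450 × 1616 = 545.4 kN.
Governing: min(805.6, 492.5, 545.4) = 492.5 kN → bearing.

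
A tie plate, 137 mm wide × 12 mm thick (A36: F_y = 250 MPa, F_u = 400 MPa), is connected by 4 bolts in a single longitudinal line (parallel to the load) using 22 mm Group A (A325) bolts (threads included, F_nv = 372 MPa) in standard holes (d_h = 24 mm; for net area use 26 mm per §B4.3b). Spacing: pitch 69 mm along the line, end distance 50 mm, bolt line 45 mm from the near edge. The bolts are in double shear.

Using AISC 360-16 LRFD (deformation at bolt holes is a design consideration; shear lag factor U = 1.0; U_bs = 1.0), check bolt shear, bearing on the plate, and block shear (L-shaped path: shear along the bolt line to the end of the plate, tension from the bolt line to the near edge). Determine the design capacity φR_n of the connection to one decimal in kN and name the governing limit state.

Bolt shear: A_b = π(22)²/4 = 380.13 mm². φR_n = 0.75 × 372 × 380.13 × 4 × 2 = 848.5 kN.
Bearing (12 mm plate, F_u = 400 MPa): end bolts L_c = 50 − 24/2 = 38, R_n = min(1.2×38×12×400, 2.4×22×12×400) = 218.88 kN/bolt; interior L_c = 69 − 24 = 45, R_n = 253.44 kN/bolt. φR_n = 0.75 × (1×218.88 + 3×253.44) = 734.4 kN.
Block shear: shear path 1×[50+3×69] = 1×257 mm, A_gv = 3084, A_nv = 1×(257 − 3.5×26)×12 = 1992 mm²; tension to near edge: (45 − 0.5×26)×12 = 384 mm². R_n = min(0.6×400×1992, 0.6×250×3084) + 1.0×400×384 = min(478.08, 462.6) + 153.6 = 616.2 kN. φR_n = 0.75 × 616.2 = 462.2 kN.
Governing: min(848.5, 734.4, 462.2) = 462.2 kN → block shear.

462.2 kN (block shear governs)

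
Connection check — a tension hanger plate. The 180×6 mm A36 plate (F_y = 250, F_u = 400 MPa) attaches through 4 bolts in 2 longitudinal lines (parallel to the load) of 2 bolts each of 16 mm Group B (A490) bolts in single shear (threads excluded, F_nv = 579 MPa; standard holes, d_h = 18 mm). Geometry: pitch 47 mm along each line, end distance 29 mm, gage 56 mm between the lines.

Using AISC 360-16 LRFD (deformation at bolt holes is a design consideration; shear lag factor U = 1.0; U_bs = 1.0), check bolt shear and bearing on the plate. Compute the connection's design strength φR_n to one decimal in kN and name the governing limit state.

Bolt shear: A_b = π(16)²/4 = 201.06 mm². φR_n = 0.75 × 579 × 201.06 × 4 × 1 = 349.2 kN.
Bearing (6 mm plate, F_u = 400 MPa): end bolts L_c = 29 − 18/2 = 20, R_n = min(1.2×20×6×400, 2.4×16×6×400) = 57.6 kN/bolt; interior L_c = 47 − 18 = 29, R_n = 83.52 kN/bolt. φR_n = 0.75 × (2×57.6 + 2×83.52) = 211.7 kN.
Governing: min(349.2, 211.7) = 211.7 kN → bearing.

211.7 kN (bearing governs)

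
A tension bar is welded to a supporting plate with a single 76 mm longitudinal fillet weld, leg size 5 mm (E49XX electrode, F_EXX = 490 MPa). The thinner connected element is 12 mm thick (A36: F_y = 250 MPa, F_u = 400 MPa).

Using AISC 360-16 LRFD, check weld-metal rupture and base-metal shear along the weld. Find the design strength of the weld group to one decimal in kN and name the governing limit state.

59.2 kN (weld metal governs)

Weld metal: throat = 0.707×5 = 3.535 mm, L = 76 mm. φR_n = 0.75 × 0.6 × 490 × 3.535 × 76 = 59.2 kN.
Base metal shear (12 mm plate): yield φR_n = 1.0×0.6×250×12×76 = 136.8 kN; rupture φR_n = 0.75×0.6×400×12×76 = 164.2 kN; take 136.8 kN (yield).
Governing: min(59.2, 136.8) = 59.2 kN → weld metal.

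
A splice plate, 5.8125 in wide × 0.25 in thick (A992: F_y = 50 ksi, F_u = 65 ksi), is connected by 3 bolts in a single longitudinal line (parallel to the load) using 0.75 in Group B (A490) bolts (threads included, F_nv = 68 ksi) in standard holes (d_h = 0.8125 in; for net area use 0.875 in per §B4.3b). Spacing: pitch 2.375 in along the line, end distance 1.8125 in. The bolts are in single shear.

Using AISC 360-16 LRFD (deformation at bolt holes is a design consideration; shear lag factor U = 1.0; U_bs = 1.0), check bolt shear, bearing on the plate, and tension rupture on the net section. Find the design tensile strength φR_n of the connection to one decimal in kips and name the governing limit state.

60.2 kips (net-section rupture governs)

Bolt shear: A_b = π(0.75)²/4 = 0.44179 in². φR_n = 0.75 × 68 × 0.44179 × 3 × 1 = 67.6 kips.
Bearing (0.25 in plate, F_u = 65 ksi): end bolts L_c = 1.8125 − 0.8125/2 = 1.40625, R_n = min(1.2×1.40625×0.25×65, 2.4×0.75×0.25×65) = 27.422 kips/bolt; interior L_c = 2.375 − 0.8125 = 1.5625, R_n = 29.25 kips/bolt. φR_n = 0.75 × (1×27.422 + 2×29.25) = 64.4 kips.
Tension rupture (net): A_n = (5.8125 − 1×0.875)×0.25 = 1.2344 in² (U = 1.0, A_e = A_n). φR_n = 0.75 × 65 × 1.2344 = 60.2 kips.
Governing: min(67.6, 64.4, 60.2) = 60.2 kips → net-section rupture.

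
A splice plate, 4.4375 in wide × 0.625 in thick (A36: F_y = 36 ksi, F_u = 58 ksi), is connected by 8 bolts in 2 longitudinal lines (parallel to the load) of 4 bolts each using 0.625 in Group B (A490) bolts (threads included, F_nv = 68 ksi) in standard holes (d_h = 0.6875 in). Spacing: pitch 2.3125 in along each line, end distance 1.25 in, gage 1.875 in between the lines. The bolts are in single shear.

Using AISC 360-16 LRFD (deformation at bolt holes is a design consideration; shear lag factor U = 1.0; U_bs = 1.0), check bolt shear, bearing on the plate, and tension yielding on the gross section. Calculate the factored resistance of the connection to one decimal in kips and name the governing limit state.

Bolt shear: A_b = π(0.625)²/4 = 0.3068 in². φR_n = 0.75 × 68 × 0.3068 × 8 × 1 = 125.2 kips.
Bearing (0.625 in plate, F_u = 58 ksi): end bolts L_c = 1.25 − 0.6875/2 = 0.90625, R_n = min(1.2×0.90625×0.625×58, 2.4×0.625×0.625×58) = 39.422 kips/bolt; interior L_c = 2.3125 − 0.6875 = 1.625, R_n = 54.375 kips/bolt. φR_n = 0.75 × (2×39.422 + 6×54.375) = 303.8 kips.
Tension yield (gross): A_g = 4.4375×0.625 = 2.7734 in². φR_n = 0.90 × 36 × 2.7734 = 89.9 kips.
Governing: min(125.2, 303.8, 89.9) = 89.9 kips → gross-section yield.

89.9 kips (gross-section yield governs)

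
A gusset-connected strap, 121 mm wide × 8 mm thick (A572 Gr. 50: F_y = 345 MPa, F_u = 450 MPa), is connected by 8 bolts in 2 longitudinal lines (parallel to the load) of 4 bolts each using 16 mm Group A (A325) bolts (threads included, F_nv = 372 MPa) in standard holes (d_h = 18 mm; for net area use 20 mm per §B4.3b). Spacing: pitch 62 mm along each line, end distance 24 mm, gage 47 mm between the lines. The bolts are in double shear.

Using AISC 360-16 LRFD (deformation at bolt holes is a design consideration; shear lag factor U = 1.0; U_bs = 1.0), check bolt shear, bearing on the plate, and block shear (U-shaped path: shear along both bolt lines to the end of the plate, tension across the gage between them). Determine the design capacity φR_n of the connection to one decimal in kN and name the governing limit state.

526.5 kN (block shear governs)

Bolt shear: A_b = π(16)²/4 = 201.06 mm². φR_n = 0.75 × 372 × 201.06 × 8 × 2 = 897.5 kN.
Bearing (8 mm plate, F_u = 450 MPa): end bolts L_c = 24 − 18/2 = 15, R_n = min(1.2×15×8×450, 2.4×16×8×450) = 64.8 kN/bolt; interior L_c = 62 − 18 = 44, R_n = 138.24 kN/bolt. φR_n = 0.75 × (2×64.8 + 6×138.24) = 719.3 kN.
Block shear: shear path 2×[24+3×62] = 2×210 mm, A_gv = 3360, A_nv = 2×(210 − 3.5×20)×8 = 2240 mm²; tension across gage: (47 − 1×20)×8 = 216 mm². R_n = min(0.6×450×2240, 0.6×345×3360) + 1.0×450×216 = min(604.8, 695.52) + 97.2 = 702 kN. φR_n = 0.75 × 702 = 526.5 kN.
Governing: min(897.5, 719.3, 526.5) = 526.5 kN → block shear.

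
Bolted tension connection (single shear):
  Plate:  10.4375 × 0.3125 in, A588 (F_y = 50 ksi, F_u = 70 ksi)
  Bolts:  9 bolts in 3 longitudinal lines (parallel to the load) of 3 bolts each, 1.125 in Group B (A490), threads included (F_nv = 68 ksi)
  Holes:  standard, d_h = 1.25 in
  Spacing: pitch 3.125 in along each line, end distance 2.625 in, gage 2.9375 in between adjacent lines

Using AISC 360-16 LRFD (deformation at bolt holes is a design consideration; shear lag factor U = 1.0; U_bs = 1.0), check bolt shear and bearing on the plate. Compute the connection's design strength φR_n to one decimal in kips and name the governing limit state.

Bolt shear: A_b = π(1.125)²/4 = 0.99402 in². φR_n = 0.75 × 68 × 0.99402 × 9 × 1 = 456.3 kips.
Bearing (0.3125 in plate, F_u = 70 ksi): end bolts L_c = 2.625 − 1.25/2 = 2, R_n = min(1.2×2×0.3125×70, 2.4×1.125×0.3125×70) = 52.5 kips/bolt; interior L_c = 3.125 − 1.25 = 1.875, R_n = 49.219 kips/bolt. φR_n = 0.75 × (3×52.5 + 6×49.219) = 339.6 kips.
Governing: min(456.3, 339.6) = 339.6 kips → bearing.

339.6 kips (bearing governs)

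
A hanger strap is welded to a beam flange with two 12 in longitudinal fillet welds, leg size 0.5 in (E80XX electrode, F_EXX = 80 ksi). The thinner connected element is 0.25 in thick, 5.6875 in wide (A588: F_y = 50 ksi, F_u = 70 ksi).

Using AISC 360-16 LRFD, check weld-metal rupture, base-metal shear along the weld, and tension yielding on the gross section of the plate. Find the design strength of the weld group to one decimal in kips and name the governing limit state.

64.0 kips (gross-section yield governs)

Weld metal: throat = 0.707×0.5 = 0.3535 in, L = 2×12 = 24 in. φR_n = 0.75 × 0.6 × 80 × 0.3535 × 24 = 305.4 kips.
Base metal shear (0.25 in plate): yield φR_n = 1.0×0.6×50×0.25×24 = 180.0 kips; rupture φR_n = 0.75×0.6×70×0.25×24 = 189.0 kips; take 180.0 kips (yield).
Tension yield (gross): A_g = 5.6875×0.25 = 1.4219 in². φR_n = 0.90 × 50 × 1.4219 = 64.0 kips.
Governing: min(305.4, 180.0, 64.0) = 64.0 kips → gross-section yield.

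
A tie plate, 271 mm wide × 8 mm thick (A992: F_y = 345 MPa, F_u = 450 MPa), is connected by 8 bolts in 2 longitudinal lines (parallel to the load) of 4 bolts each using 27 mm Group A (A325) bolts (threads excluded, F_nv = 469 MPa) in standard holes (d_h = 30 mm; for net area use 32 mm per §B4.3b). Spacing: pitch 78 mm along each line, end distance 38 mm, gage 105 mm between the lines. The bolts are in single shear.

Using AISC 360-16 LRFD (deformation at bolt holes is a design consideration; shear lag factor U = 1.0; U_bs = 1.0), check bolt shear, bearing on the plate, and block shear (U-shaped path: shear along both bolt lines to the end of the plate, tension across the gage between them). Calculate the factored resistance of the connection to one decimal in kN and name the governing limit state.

Bolt shear: A_b = π(27)²/4 = 572.56 mm². φR_n = 0.75 × 469 × 572.56 × 8 × 1 = 1611.2 kN.
Bearing (8 mm plate, F_u = 450 MPa): end bolts L_c = 38 − 30/2 = 23, R_n = min(1.2×23×8×450, 2.4×27×8×450) = 99.36 kN/bolt; interior L_c = 78 − 30 = 48, R_n = 207.36 kN/bolt. φR_n = 0.75 × (2×99.36 + 6×207.36) = 1082.2 kN.
Block shear: shear path 2×[38+3×78] = 2×272 mm, A_gv = 4352, A_nv = 2×(272 − 3.5×32)×8 = 2560 mm²; tension across gage: (105 − 1×32)×8 = 584 mm². R_n = min(0.6×450×2560, 0.6×345×4352) + 1.0×450×584 = min(691.2, 900.86) + 262.8 = 954 kN. φR_n = 0.75 × 954 = 715.5 kN.
Governing: min(1611.2, 1082.2, 715.5) = 715.5 kN → block shear.

715.5 kN (block shear governs)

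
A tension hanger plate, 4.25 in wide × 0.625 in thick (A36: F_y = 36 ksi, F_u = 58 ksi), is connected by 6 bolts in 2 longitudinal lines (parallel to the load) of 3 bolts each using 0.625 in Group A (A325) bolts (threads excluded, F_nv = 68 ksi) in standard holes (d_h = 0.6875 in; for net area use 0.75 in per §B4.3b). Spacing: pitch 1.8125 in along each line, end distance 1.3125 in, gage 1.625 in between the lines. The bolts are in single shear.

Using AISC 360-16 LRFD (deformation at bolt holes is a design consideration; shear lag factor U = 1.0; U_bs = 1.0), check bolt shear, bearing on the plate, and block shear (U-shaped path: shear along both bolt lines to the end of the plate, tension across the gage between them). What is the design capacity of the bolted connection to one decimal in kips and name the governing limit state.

93.9 kips (bolt shear governs)

Bolt shear: A_b = π(0.625)²/4 = 0.3068 in². φR_n = 0.75 × 68 × 0.3068 × 6 × 1 = 93.9 kips.
Bearing (0.625 in plate, F_u = 58 ksi): end bolts L_c = 1.3125 − 0.6875/2 = 0.96875, R_n = min(1.2×0.96875×0.625×58, 2.4×0.625×0.625×58) = 42.141 kips/bolt; interior L_c = 1.8125 − 0.6875 = 1.125, R_n = 48.938 kips/bolt. φR_n = 0.75 × (2×42.141 + 4×48.938) = 210.0 kips.
Block shear: shear path 2×[1.3125+2×1.8125] = 2×4.9375 in, A_gv = 6.1719, A_nv = 2×(4.9375 − 2.5×0.75)×0.625 = 3.8281 in²; tension across gage: (1.625 − 1×0.75)×0.625 = 0.54688 in². R_n = min(0.6×58×3.8281, 0.6×36×6.1719) + 1.0×58×0.54688 = min(133.22, 133.31) + 31.719 = 164.94 kips. φR_n = 0.75 × 164.94 = 123.7 kips.
Governing: min(93.9, 210.0, 123.7) = 93.9 kips → bolt shear.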